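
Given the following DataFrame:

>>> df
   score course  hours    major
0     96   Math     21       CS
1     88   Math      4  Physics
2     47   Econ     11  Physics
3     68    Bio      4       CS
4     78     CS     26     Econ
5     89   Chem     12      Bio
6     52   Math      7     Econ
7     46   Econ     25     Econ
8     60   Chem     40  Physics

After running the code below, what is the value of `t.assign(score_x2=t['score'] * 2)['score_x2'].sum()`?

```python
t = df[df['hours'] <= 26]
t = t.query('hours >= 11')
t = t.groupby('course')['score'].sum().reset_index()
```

712

filter rows where hours <= 26:
   score course  hours    major
0     96   Math     21       CS
1     88   Math      4  Physics
2     47   Econ     11  Physics
3     68    Bio      4       CS
4     78     CS     26     Econ
5     89   Chem     12      Bio
6     52   Math      7     Econ
7     46   Econ     25     Econ
filter rows where hours >= 11:
   score course  hours    major
0     96   Math     21       CS
2     47   Econ     11  Physics
4     78     CS     26     Econ
5     89   Chem     12      Bio
7     46   Econ     25     Econ
group by course, sum of score:
course
CS      78
Chem    89
Econ    93
Math    96
Name: score, dtype: int64
reset_index():
  course  score
0     CS     78
1   Chem     89
2   Econ     93
3   Math     96
add column score_x2 = t['score'] * 2:
  course  score  score_x2
0     CS     78       156
1   Chem     89       178
2   Econ     93       186
3   Math     96       192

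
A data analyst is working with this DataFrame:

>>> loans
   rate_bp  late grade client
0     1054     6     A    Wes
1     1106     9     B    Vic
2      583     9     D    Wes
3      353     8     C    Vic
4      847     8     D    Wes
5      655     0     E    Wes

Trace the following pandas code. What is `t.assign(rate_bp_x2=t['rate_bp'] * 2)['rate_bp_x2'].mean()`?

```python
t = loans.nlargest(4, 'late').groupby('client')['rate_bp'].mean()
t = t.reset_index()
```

1444.5

take 4 rows with largest late:
   rate_bp  late grade client
1     1106     9     B    Vic
2      583     9     D    Wes
3      353     8     C    Vic
4      847     8     D    Wes
group by client, mean of rate_bp:
client
Vic    729.5
Wes    715.0
Name: rate_bp, dtype: float64
reset_index():
  client  rate_bp
0    Vic    729.5
1    Wes    715.0
add column rate_bp_x2 = t['rate_bp'] * 2:
  client  rate_bp  rate_bp_x2
0    Vic    729.5      1459.0
1    Wes    715.0      1430.0
Taking the mean of column 'rate_bp_x2' gives 1444.5.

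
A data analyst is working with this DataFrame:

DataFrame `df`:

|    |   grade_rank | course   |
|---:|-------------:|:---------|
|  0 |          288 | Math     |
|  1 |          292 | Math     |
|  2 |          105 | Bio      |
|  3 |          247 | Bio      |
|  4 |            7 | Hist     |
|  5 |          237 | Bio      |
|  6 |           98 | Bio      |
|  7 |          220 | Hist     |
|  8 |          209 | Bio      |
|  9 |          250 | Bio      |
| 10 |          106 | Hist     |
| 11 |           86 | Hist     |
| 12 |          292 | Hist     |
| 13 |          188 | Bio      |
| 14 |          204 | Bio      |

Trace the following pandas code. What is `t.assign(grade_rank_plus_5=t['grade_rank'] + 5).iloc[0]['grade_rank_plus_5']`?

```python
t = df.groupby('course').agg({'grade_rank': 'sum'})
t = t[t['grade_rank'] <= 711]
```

group by course, sum of grade_rank:
        grade_rank
course            
Bio           1538
Hist           711
Math           580
filter rows where grade_rank <= 711:
        grade_rank
course            
Hist           711
Math           580
add column grade_rank_plus_5 = t['grade_rank'] + 5:
        grade_rank  grade_rank_plus_5
course                               
Hist           711                716
Math           580                585

716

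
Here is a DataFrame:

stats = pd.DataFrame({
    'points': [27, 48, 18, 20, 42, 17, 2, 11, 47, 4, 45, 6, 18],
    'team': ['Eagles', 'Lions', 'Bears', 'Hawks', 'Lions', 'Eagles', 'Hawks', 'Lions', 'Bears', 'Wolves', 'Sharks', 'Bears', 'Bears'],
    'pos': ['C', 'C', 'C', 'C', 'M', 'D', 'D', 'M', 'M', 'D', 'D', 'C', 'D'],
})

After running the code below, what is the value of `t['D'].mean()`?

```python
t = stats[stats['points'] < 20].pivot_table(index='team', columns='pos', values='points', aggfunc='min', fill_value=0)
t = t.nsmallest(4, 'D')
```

filter rows where points < 20:
    points    team pos
2       18   Bears   C
5       17  Eagles   D
6        2   Hawks   D
7       11   Lions   M
9        4  Wolves   D
11       6   Bears   C
12      18   Bears   D
pivot: rows=team, cols=pos, min(points):
pos     C   D   M
team             
Bears   6  18   0
Eagles  0  17   0
Hawks   0   2   0
Lions   0   0  11
Wolves  0   4   0
take 4 rows with smallest D:
pos     C   D   M
team             
Lions   0   0  11
Hawks   0   2   0
Wolves  0   4   0
Eagles  0  17   0
So mean() = 5.75.

5.75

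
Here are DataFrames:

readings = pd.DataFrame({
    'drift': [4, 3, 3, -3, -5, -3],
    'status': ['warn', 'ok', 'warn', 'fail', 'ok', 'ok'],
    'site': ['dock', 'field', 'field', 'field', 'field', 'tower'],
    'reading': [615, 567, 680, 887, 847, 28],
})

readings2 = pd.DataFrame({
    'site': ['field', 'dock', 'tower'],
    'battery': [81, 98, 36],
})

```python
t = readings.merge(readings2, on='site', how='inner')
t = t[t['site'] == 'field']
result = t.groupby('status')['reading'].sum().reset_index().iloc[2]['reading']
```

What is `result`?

680

merge on 'site' (how='inner') → 6 rows:
   drift status   site  reading  battery
0      4   warn   dock      615       98
1      3     ok  field      567       81
2      3   warn  field      680       81
3     -3   fail  field      887       81
4     -5     ok  field      847       81
5     -3     ok  tower       28       36
filter rows where site == 'field':
   drift status   site  reading  battery
1      3     ok  field      567       81
2      3   warn  field      680       81
3     -3   fail  field      887       81
4     -5     ok  field      847       81
group by status, sum of reading:
status
fail     887
ok      1414
warn     680
Name: reading, dtype: int64
reset_index():
  status  reading
0   fail      887
1     ok     1414
2   warn      680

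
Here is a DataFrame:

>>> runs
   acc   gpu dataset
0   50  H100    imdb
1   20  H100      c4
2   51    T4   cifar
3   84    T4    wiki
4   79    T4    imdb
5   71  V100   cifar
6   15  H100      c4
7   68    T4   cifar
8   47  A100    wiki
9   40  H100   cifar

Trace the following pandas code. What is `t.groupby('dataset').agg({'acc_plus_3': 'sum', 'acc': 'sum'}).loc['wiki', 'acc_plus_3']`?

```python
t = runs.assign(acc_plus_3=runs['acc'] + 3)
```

137

add column acc_plus_3 = runs['acc'] + 3:
   acc   gpu dataset  acc_plus_3
0   50  H100    imdb          53
1   20  H100      c4          23
2   51    T4   cifar          54
3   84    T4    wiki          87
4   79    T4    imdb          82
5   71  V100   cifar          74
6   15  H100      c4          18
7   68    T4   cifar          71
8   47  A100    wiki          50
9   40  H100   cifar          43
group by dataset: sum(acc_plus_3), sum(acc):
         acc_plus_3  acc
dataset                 
c4               41   35
cifar           242  230
imdb            135  129
wiki            137  131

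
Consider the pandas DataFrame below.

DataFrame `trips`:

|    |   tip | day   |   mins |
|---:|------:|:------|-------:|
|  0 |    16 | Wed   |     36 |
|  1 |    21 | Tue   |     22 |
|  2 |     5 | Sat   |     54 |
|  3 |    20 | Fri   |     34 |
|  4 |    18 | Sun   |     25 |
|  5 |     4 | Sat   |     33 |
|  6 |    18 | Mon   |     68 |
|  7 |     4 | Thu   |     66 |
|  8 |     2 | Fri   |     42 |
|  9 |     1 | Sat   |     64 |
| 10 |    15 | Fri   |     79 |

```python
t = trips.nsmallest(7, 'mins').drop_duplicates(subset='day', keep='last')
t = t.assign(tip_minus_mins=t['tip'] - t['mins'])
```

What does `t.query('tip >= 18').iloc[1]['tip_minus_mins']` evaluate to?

-7

take 7 rows with smallest mins:
   tip  day  mins
1   21  Tue    22
4   18  Sun    25
5    4  Sat    33
3   20  Fri    34
0   16  Wed    36
8    2  Fri    42
2    5  Sat    54
drop duplicate day (keep=last):
   tip  day  mins
1   21  Tue    22
4   18  Sun    25
0   16  Wed    36
8    2  Fri    42
2    5  Sat    54
add column tip_minus_mins = t['tip'] - t['mins']:
   tip  day  mins  tip_minus_mins
1   21  Tue    22              -1
4   18  Sun    25              -7
0   16  Wed    36             -20
8    2  Fri    42             -40
2    5  Sat    54             -49
filter rows where tip >= 18:
   tip  day  mins  tip_minus_mins
1   21  Tue    22              -1
4   18  Sun    25              -7
The value at position 1, column 'tip_minus_mins' is -7.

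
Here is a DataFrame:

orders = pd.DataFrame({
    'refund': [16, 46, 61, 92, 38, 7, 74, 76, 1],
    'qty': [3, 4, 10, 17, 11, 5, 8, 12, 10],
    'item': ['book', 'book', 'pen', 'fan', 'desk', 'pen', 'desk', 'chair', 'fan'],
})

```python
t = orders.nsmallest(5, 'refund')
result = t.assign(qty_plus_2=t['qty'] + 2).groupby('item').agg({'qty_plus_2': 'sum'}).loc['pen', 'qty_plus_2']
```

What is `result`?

take 5 rows with smallest refund:
   refund  qty  item
8       1   10   fan
5       7    5   pen
0      16    3  book
4      38   11  desk
1      46    4  book
add column qty_plus_2 = t['qty'] + 2:
   refund  qty  item  qty_plus_2
8       1   10   fan          12
5       7    5   pen           7
0      16    3  book           5
4      38   11  desk          13
1      46    4  book           6
group by item, sum of qty_plus_2:
      qty_plus_2
item            
book          11
desk          13
fan           12
pen            7
Taking the value at row 'pen', column 'qty_plus_2' gives 7.

7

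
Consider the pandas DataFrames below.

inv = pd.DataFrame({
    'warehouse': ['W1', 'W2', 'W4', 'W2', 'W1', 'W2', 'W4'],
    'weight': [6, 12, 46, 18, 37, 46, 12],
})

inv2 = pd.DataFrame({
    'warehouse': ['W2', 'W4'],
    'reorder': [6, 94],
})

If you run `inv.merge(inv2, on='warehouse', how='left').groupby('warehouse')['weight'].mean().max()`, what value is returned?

29.0

merge on 'warehouse' (how='left') → 7 rows:
  warehouse  weight  reorder
0        W1       6      NaN
1        W2      12      6.0
2        W4      46     94.0
3        W2      18      6.0
4        W1      37      NaN
5        W2      46      6.0
6        W4      12     94.0
group by warehouse, mean of weight:
warehouse
W1    21.500000
W2    25.333333
W4    29.000000
Name: weight, dtype: float64
Reading off the max of the resulting series, we get 29.0.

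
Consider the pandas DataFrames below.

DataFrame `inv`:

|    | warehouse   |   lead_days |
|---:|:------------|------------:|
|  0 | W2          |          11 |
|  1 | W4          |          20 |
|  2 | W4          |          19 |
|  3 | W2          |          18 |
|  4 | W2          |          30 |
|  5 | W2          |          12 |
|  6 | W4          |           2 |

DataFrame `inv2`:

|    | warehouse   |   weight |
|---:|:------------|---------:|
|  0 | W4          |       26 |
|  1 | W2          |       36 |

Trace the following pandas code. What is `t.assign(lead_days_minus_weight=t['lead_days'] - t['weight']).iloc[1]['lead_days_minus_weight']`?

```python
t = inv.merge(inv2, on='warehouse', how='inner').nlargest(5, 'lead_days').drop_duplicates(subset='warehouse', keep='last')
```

merge on 'warehouse' (how='inner') → 7 rows:
  warehouse  lead_days  weight
0        W2         11      36
1        W4         20      26
2        W4         19      26
3        W2         18      36
4        W2         30      36
5        W2         12      36
6        W4          2      26
take 5 rows with largest lead_days:
  warehouse  lead_days  weight
4        W2         30      36
1        W4         20      26
2        W4         19      26
3        W2         18      36
5        W2         12      36
drop duplicate warehouse (keep=last):
  warehouse  lead_days  weight
2        W4         19      26
5        W2         12      36
add column lead_days_minus_weight = t['lead_days'] - t['weight']:
  warehouse  lead_days  weight  lead_days_minus_weight
2        W4         19      26                      -7
5        W2         12      36                     -24
The value at position 1, column 'lead_days_minus_weight' is -24.

-24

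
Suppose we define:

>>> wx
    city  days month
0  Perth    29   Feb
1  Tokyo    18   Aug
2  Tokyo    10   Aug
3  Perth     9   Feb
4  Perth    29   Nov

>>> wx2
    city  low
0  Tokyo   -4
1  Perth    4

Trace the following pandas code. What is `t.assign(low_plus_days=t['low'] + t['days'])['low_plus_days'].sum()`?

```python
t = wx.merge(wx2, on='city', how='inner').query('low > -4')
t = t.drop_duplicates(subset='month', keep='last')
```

46

merge on 'city' (how='inner') → 5 rows:
    city  days month  low
0  Perth    29   Feb    4
1  Tokyo    18   Aug   -4
2  Tokyo    10   Aug   -4
3  Perth     9   Feb    4
4  Perth    29   Nov    4
filter rows where low > -4:
    city  days month  low
0  Perth    29   Feb    4
3  Perth     9   Feb    4
4  Perth    29   Nov    4
drop duplicate month (keep=last):
    city  days month  low
3  Perth     9   Feb    4
4  Perth    29   Nov    4
add column low_plus_days = t['low'] + t['days']:
    city  days month  low  low_plus_days
3  Perth     9   Feb    4             13
4  Perth    29   Nov    4             33
So sum() = 46.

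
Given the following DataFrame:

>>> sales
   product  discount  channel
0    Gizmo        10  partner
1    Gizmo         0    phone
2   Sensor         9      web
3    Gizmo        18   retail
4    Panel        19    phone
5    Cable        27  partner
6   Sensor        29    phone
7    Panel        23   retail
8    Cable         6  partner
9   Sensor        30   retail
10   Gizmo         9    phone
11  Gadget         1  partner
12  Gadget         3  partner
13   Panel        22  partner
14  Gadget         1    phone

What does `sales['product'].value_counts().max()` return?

value_counts of product:
product
Gizmo     4
Sensor    3
Panel     3
Gadget    3
Cable     2
Name: count, dtype: int64
Then the max of the resulting series: 4

4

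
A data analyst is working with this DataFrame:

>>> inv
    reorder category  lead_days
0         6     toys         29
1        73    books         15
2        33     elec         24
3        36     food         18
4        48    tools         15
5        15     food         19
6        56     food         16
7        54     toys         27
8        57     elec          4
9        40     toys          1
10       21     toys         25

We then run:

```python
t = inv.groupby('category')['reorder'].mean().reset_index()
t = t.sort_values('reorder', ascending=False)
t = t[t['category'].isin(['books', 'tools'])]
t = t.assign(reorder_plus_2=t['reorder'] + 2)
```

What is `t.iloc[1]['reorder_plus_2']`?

group by category, mean of reorder:
category
books    73.000000
elec     45.000000
food     35.666667
tools    48.000000
toys     30.250000
Name: reorder, dtype: float64
reset_index():
  category    reorder
0    books  73.000000
1     elec  45.000000
2     food  35.666667
3    tools  48.000000
4     toys  30.250000
sort by reorder descending:
  category    reorder
0    books  73.000000
3    tools  48.000000
1     elec  45.000000
2     food  35.666667
4     toys  30.250000
filter rows where category in ['books', 'tools']:
  category  reorder
0    books     73.0
3    tools     48.0
add column reorder_plus_2 = t['reorder'] + 2:
  category  reorder  reorder_plus_2
0    books     73.0            75.0
3    tools     48.0            50.0
Then the value at position 1, column 'reorder_plus_2': 50.0

50.0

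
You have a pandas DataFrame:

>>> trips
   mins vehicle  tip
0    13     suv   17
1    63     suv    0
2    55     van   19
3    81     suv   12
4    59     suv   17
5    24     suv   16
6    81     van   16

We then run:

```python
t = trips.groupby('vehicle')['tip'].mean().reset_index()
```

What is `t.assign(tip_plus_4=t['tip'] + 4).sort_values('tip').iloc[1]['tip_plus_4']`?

21.5

group by vehicle, mean of tip:
vehicle
suv    12.4
van    17.5
Name: tip, dtype: float64
reset_index():
  vehicle   tip
0     suv  12.4
1     van  17.5
add column tip_plus_4 = t['tip'] + 4:
  vehicle   tip  tip_plus_4
0     suv  12.4        16.4
1     van  17.5        21.5
sort by tip:
  vehicle   tip  tip_plus_4
0     suv  12.4        16.4
1     van  17.5        21.5
So iloc[1]['tip_plus_4'] = 21.5.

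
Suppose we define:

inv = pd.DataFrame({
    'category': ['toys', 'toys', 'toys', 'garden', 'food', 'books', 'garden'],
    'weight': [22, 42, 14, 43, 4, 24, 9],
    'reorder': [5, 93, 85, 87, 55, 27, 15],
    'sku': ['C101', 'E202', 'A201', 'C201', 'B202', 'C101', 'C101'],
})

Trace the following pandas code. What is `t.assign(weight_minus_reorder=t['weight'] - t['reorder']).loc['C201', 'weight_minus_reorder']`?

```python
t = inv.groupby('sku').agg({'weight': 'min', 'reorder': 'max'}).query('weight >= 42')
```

group by sku: min(weight), max(reorder):
      weight  reorder
sku                  
A201      14       85
B202       4       55
C101       9       27
C201      43       87
E202      42       93
filter rows where weight >= 42:
      weight  reorder
sku                  
C201      43       87
E202      42       93
add column weight_minus_reorder = t['weight'] - t['reorder']:
      weight  reorder  weight_minus_reorder
sku                                        
C201      43       87                   -44
E202      42       93                   -51
value at row 'C201', column 'weight_minus_reorder' → -44

-44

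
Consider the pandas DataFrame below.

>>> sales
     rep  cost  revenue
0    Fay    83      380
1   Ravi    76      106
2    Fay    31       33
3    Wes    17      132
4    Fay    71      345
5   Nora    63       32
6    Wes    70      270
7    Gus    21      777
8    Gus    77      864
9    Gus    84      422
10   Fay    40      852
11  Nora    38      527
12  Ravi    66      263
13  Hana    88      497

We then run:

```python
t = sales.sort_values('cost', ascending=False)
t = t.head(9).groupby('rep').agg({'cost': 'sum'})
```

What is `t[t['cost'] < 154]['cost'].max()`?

sort by cost descending:
     rep  cost  revenue
13  Hana    88      497
9    Gus    84      422
0    Fay    83      380
8    Gus    77      864
1   Ravi    76      106
4    Fay    71      345
6    Wes    70      270
12  Ravi    66      263
5   Nora    63       32
10   Fay    40      852
11  Nora    38      527
2    Fay    31       33
7    Gus    21      777
3    Wes    17      132
take first 9 rows:
     rep  cost  revenue
13  Hana    88      497
9    Gus    84      422
0    Fay    83      380
8    Gus    77      864
1   Ravi    76      106
4    Fay    71      345
6    Wes    70      270
12  Ravi    66      263
5   Nora    63       32
group by rep, sum of cost:
      cost
rep       
Fay    154
Gus    161
Hana    88
Nora    63
Ravi   142
Wes     70
filter rows where cost < 154:
      cost
rep       
Hana    88
Nora    63
Ravi   142
Wes     70
Then the max of column 'cost': 142

142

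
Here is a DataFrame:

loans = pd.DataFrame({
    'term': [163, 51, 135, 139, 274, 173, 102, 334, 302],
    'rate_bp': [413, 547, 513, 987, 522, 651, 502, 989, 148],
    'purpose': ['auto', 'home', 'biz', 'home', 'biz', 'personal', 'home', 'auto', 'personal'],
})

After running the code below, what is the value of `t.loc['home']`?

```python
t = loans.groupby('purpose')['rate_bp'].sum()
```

2036

group by purpose, sum of rate_bp:
purpose
auto        1402
biz         1035
home        2036
personal     799
Name: rate_bp, dtype: int64
The value at index 'home' is 2036.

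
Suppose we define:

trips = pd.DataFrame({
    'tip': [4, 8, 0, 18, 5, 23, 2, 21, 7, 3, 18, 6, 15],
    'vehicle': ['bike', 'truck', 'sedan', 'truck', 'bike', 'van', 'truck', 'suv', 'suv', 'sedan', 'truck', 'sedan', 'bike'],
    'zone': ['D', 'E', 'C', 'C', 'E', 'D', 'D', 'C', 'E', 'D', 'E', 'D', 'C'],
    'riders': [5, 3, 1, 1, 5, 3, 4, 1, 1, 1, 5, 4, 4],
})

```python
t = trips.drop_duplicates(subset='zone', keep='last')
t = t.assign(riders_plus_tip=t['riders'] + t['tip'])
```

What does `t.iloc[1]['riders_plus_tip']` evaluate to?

drop duplicate zone (keep=last):
    tip vehicle zone  riders
10   18   truck    E       5
11    6   sedan    D       4
12   15    bike    C       4
add column riders_plus_tip = t['riders'] + t['tip']:
    tip vehicle zone  riders  riders_plus_tip
10   18   truck    E       5               23
11    6   sedan    D       4               10
12   15    bike    C       4               19

10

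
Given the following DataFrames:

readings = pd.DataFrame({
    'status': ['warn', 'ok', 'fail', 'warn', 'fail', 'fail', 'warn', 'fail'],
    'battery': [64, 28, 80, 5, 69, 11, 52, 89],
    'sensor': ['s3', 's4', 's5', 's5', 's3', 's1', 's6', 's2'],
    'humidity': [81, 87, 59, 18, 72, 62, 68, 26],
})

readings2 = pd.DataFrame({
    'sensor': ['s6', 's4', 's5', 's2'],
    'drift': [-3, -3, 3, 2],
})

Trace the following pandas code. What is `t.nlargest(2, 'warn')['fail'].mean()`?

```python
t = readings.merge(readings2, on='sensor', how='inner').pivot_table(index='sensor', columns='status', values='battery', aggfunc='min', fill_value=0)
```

40.0

merge on 'sensor' (how='inner') → 5 rows:
  status  battery sensor  humidity  drift
0     ok       28     s4        87     -3
1   fail       80     s5        59      3
2   warn        5     s5        18      3
3   warn       52     s6        68     -3
4   fail       89     s2        26      2
pivot: rows=sensor, cols=status, min(battery):
status  fail  ok  warn
sensor                
s2        89   0     0
s4         0  28     0
s5        80   0     5
s6         0   0    52
take 2 rows with largest warn:
status  fail  ok  warn
sensor                
s6         0   0    52
s5        80   0     5
Hence 40.0.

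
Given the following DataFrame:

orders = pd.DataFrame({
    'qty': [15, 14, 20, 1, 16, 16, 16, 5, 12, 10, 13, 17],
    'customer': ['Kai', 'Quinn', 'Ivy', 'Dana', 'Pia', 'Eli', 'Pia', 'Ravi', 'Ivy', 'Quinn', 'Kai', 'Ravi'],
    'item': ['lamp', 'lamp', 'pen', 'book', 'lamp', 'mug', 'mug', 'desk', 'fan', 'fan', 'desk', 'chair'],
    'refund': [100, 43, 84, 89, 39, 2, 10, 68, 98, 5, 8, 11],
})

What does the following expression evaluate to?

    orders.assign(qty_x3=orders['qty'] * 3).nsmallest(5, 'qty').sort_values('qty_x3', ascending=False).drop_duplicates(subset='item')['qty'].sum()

26

add column qty_x3 = orders['qty'] * 3:
    qty customer   item  refund  qty_x3
0    15      Kai   lamp     100      45
1    14    Quinn   lamp      43      42
2    20      Ivy    pen      84      60
3     1     Dana   book      89       3
4    16      Pia   lamp      39      48
5    16      Eli    mug       2      48
6    16      Pia    mug      10      48
7     5     Ravi   desk      68      15
8    12      Ivy    fan      98      36
9    10    Quinn    fan       5      30
10   13      Kai   desk       8      39
11   17     Ravi  chair      11      51
take 5 rows with smallest qty:
    qty customer  item  refund  qty_x3
3     1     Dana  book      89       3
7     5     Ravi  desk      68      15
9    10    Quinn   fan       5      30
8    12      Ivy   fan      98      36
10   13      Kai  desk       8      39
sort by qty_x3 descending:
    qty customer  item  refund  qty_x3
10   13      Kai  desk       8      39
8    12      Ivy   fan      98      36
9    10    Quinn   fan       5      30
7     5     Ravi  desk      68      15
3     1     Dana  book      89       3
drop duplicate item (keep=first):
    qty customer  item  refund  qty_x3
10   13      Kai  desk       8      39
8    12      Ivy   fan      98      36
3     1     Dana  book      89       3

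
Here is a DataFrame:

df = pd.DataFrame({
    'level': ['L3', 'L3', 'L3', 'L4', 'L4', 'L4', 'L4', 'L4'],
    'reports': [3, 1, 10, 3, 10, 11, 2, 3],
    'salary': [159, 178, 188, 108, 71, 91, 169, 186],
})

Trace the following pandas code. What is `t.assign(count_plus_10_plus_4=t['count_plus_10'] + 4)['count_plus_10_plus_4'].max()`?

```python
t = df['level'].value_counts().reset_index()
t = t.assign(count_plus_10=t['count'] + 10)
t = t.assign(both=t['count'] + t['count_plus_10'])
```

19

value_counts of level:
level
L4    5
L3    3
Name: count, dtype: int64
reset_index():
  level  count
0    L4      5
1    L3      3
add column count_plus_10 = t['count'] + 10:
  level  count  count_plus_10
0    L4      5             15
1    L3      3             13
add column both = t['count'] + t['count_plus_10']:
  level  count  count_plus_10  both
0    L4      5             15    20
1    L3      3             13    16
add column count_plus_10_plus_4 = t['count_plus_10'] + 4:
  level  count  count_plus_10  both  count_plus_10_plus_4
0    L4      5             15    20                    19
1    L3      3             13    16                    17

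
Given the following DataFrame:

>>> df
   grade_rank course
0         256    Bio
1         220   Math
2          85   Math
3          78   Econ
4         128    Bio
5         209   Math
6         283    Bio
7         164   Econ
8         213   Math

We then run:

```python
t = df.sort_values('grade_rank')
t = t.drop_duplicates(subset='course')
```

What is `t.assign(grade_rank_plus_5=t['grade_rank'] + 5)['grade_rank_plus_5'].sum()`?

sort by grade_rank:
   grade_rank course
3          78   Econ
2          85   Math
4         128    Bio
7         164   Econ
5         209   Math
8         213   Math
1         220   Math
0         256    Bio
6         283    Bio
drop duplicate course (keep=first):
   grade_rank course
3          78   Econ
2          85   Math
4         128    Bio
add column grade_rank_plus_5 = t['grade_rank'] + 5:
   grade_rank course  grade_rank_plus_5
3          78   Econ                 83
2          85   Math                 90
4         128    Bio                133
The sum of column 'grade_rank_plus_5' is 306.

306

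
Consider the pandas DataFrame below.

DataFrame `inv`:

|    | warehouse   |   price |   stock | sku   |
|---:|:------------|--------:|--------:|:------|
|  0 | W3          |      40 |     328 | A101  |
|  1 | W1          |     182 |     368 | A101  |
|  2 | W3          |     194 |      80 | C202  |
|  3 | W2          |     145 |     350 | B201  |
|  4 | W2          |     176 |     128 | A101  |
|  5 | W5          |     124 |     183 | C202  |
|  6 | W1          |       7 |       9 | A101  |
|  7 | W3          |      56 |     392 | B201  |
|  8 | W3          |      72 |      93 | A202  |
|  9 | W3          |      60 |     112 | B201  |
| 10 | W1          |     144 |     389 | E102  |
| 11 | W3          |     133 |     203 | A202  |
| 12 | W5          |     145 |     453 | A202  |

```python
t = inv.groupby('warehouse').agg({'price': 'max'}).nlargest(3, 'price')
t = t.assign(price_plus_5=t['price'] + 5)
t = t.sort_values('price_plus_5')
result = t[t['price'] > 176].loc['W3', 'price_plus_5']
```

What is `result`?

group by warehouse, max of price:
           price
warehouse       
W1           182
W2           176
W3           194
W5           145
take 3 rows with largest price:
           price
warehouse       
W3           194
W1           182
W2           176
add column price_plus_5 = t['price'] + 5:
           price  price_plus_5
warehouse                     
W3           194           199
W1           182           187
W2           176           181
sort by price_plus_5:
           price  price_plus_5
warehouse                     
W2           176           181
W1           182           187
W3           194           199
filter rows where price > 176:
           price  price_plus_5
warehouse                     
W1           182           187
W3           194           199
Hence 199.

199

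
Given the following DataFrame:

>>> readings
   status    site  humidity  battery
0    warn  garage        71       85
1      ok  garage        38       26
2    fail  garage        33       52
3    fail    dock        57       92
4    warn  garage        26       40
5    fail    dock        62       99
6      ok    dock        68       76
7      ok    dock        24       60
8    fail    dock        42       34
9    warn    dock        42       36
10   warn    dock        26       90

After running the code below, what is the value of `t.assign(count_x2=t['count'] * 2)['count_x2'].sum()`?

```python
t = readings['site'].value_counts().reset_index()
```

22

value_counts of site:
site
dock      7
garage    4
Name: count, dtype: int64
reset_index():
     site  count
0    dock      7
1  garage      4
add column count_x2 = t['count'] * 2:
     site  count  count_x2
0    dock      7        14
1  garage      4         8
sum of column 'count_x2' → 22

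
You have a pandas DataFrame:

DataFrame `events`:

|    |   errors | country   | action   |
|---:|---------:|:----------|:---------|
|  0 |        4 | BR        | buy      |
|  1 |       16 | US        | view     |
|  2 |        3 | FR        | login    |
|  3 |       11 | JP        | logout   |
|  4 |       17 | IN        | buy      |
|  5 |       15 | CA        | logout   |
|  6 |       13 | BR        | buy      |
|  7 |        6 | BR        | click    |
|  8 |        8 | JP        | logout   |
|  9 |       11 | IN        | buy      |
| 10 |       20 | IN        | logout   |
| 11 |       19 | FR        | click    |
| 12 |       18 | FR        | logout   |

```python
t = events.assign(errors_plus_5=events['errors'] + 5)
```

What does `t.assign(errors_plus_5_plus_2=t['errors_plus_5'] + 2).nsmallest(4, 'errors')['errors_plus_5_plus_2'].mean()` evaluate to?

add column errors_plus_5 = events['errors'] + 5:
    errors country  action  errors_plus_5
0        4      BR     buy              9
1       16      US    view             21
2        3      FR   login              8
3       11      JP  logout             16
4       17      IN     buy             22
5       15      CA  logout             20
6       13      BR     buy             18
7        6      BR   click             11
8        8      JP  logout             13
9       11      IN     buy             16
10      20      IN  logout             25
11      19      FR   click             24
12      18      FR  logout             23
add column errors_plus_5_plus_2 = t['errors_plus_5'] + 2:
    errors country  action  errors_plus_5  errors_plus_5_plus_2
0        4      BR     buy              9                    11
1       16      US    view             21                    23
2        3      FR   login              8                    10
3       11      JP  logout             16                    18
4       17      IN     buy             22                    24
5       15      CA  logout             20                    22
6       13      BR     buy             18                    20
7        6      BR   click             11                    13
8        8      JP  logout             13                    15
9       11      IN     buy             16                    18
10      20      IN  logout             25                    27
11      19      FR   click             24                    26
12      18      FR  logout             23                    25
take 4 rows with smallest errors:
   errors country  action  errors_plus_5  errors_plus_5_plus_2
2       3      FR   login              8                    10
0       4      BR     buy              9                    11
7       6      BR   click             11                    13
8       8      JP  logout             13                    15

12.25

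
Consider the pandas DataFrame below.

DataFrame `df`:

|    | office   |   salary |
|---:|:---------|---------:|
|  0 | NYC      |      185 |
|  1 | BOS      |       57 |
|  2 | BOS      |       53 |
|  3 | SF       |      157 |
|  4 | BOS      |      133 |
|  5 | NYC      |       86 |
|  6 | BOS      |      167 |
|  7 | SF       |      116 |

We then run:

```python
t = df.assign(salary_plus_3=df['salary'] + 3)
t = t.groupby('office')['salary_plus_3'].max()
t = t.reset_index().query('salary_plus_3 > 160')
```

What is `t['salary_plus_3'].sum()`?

358

add column salary_plus_3 = df['salary'] + 3:
  office  salary  salary_plus_3
0    NYC     185            188
1    BOS      57             60
2    BOS      53             56
3     SF     157            160
4    BOS     133            136
5    NYC      86             89
6    BOS     167            170
7     SF     116            119
group by office, max of salary_plus_3:
office
BOS    170
NYC    188
SF     160
Name: salary_plus_3, dtype: int64
reset_index():
  office  salary_plus_3
0    BOS            170
1    NYC            188
2     SF            160
filter rows where salary_plus_3 > 160:
  office  salary_plus_3
0    BOS            170
1    NYC            188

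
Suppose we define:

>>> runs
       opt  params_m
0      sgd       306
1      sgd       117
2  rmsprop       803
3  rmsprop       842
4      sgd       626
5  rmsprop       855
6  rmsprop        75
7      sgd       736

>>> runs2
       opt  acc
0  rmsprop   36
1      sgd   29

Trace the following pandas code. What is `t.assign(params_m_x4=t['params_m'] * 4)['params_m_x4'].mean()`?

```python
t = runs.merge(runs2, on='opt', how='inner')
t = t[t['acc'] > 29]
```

2575.0

merge on 'opt' (how='inner') → 8 rows:
       opt  params_m  acc
0      sgd       306   29
1      sgd       117   29
2  rmsprop       803   36
3  rmsprop       842   36
4      sgd       626   29
5  rmsprop       855   36
6  rmsprop        75   36
7      sgd       736   29
filter rows where acc > 29:
       opt  params_m  acc
2  rmsprop       803   36
3  rmsprop       842   36
5  rmsprop       855   36
6  rmsprop        75   36
add column params_m_x4 = t['params_m'] * 4:
       opt  params_m  acc  params_m_x4
2  rmsprop       803   36         3212
3  rmsprop       842   36         3368
5  rmsprop       855   36         3420
6  rmsprop        75   36          300
mean of column 'params_m_x4' → 2575.0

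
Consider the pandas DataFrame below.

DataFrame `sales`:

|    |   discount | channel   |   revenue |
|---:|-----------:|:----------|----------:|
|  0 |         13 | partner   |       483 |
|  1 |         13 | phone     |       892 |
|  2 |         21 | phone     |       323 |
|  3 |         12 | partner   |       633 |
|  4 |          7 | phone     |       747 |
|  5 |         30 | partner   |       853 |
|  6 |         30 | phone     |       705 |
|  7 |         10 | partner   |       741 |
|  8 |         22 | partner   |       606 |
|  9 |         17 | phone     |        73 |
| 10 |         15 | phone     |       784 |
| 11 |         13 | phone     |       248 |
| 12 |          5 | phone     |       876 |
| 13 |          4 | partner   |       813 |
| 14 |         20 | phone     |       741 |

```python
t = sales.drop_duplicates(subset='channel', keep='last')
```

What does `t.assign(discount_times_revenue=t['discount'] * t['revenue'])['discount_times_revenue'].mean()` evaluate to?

9036.0

drop duplicate channel (keep=last):
    discount  channel  revenue
13         4  partner      813
14        20    phone      741
add column discount_times_revenue = t['discount'] * t['revenue']:
    discount  channel  revenue  discount_times_revenue
13         4  partner      813                    3252
14        20    phone      741                   14820
Reading off the mean of column 'discount_times_revenue', we get 9036.0.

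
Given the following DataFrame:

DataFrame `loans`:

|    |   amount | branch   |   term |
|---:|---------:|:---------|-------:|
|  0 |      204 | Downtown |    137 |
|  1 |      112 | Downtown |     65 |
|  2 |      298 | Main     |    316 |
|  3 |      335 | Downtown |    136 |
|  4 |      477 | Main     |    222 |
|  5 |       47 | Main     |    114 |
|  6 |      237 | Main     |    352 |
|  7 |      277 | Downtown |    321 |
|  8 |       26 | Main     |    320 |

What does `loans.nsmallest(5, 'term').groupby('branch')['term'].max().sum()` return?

take 5 rows with smallest term:
   amount    branch  term
1     112  Downtown    65
5      47      Main   114
3     335  Downtown   136
0     204  Downtown   137
4     477      Main   222
group by branch, max of term:
branch
Downtown    137
Main        222
Name: term, dtype: int64
sum of the resulting series → 359

359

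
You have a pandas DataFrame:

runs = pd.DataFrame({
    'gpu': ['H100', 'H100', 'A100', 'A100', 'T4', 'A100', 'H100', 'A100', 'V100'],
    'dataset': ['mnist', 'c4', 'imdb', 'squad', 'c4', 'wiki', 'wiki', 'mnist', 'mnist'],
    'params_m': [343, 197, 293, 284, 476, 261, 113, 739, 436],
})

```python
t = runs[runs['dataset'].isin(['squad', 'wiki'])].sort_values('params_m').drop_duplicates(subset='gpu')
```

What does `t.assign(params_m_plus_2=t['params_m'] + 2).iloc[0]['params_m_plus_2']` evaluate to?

115

filter rows where dataset in ['squad', 'wiki']:
    gpu dataset  params_m
3  A100   squad       284
5  A100    wiki       261
6  H100    wiki       113
sort by params_m:
    gpu dataset  params_m
6  H100    wiki       113
5  A100    wiki       261
3  A100   squad       284
drop duplicate gpu (keep=first):
    gpu dataset  params_m
6  H100    wiki       113
5  A100    wiki       261
add column params_m_plus_2 = t['params_m'] + 2:
    gpu dataset  params_m  params_m_plus_2
6  H100    wiki       113              115
5  A100    wiki       261              263
value at position 0, column 'params_m_plus_2' → 115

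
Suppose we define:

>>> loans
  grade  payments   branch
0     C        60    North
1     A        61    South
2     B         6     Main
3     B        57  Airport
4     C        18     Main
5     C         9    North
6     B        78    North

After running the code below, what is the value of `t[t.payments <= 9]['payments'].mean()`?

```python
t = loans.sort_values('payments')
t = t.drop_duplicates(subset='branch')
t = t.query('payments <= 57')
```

7.5

sort by payments:
  grade  payments   branch
2     B         6     Main
5     C         9    North
4     C        18     Main
3     B        57  Airport
0     C        60    North
1     A        61    South
6     B        78    North
drop duplicate branch (keep=first):
  grade  payments   branch
2     B         6     Main
5     C         9    North
3     B        57  Airport
1     A        61    South
filter rows where payments <= 57:
  grade  payments   branch
2     B         6     Main
5     C         9    North
3     B        57  Airport
filter rows where payments <= 9:
  grade  payments branch
2     B         6   Main
5     C         9  North
Then the mean of column 'payments': 7.5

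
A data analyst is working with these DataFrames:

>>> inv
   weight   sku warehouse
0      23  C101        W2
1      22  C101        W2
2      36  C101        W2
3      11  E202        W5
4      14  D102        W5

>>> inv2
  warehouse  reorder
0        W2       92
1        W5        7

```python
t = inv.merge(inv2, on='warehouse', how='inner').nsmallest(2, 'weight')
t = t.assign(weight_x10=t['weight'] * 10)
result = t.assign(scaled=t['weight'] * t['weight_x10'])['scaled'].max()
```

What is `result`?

1960

merge on 'warehouse' (how='inner') → 5 rows:
   weight   sku warehouse  reorder
0      23  C101        W2       92
1      22  C101        W2       92
2      36  C101        W2       92
3      11  E202        W5        7
4      14  D102        W5        7
take 2 rows with smallest weight:
   weight   sku warehouse  reorder
3      11  E202        W5        7
4      14  D102        W5        7
add column weight_x10 = t['weight'] * 10:
   weight   sku warehouse  reorder  weight_x10
3      11  E202        W5        7         110
4      14  D102        W5        7         140
add column scaled = t['weight'] * t['weight_x10']:
   weight   sku warehouse  reorder  weight_x10  scaled
3      11  E202        W5        7         110    1210
4      14  D102        W5        7         140    1960
Taking the max of column 'scaled' gives 1960.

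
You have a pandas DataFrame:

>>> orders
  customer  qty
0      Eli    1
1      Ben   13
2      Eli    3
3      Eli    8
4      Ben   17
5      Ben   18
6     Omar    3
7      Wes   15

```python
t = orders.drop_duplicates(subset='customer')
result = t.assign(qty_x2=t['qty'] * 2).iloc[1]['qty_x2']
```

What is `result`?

26

drop duplicate customer (keep=first):
  customer  qty
0      Eli    1
1      Ben   13
6     Omar    3
7      Wes   15
add column qty_x2 = t['qty'] * 2:
  customer  qty  qty_x2
0      Eli    1       2
1      Ben   13      26
6     Omar    3       6
7      Wes   15      30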